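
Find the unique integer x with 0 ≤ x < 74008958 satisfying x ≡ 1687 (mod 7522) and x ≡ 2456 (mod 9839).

73273489

Write x = 1687 + 7522·k. Then 7522·k ≡ 2456 − 1687 ≡ 769 (mod 9839).
Need 7522⁻¹ mod 9839. Extended Euclid on (9839, 7522):
9839 = 1×7522 + 2317
7522 = 3×2317 + 571
2317 = 4×571 + 33
571 = 17×33 + 10
33 = 3×10 + 3
10 = 3×3 + 1
3 = 3×1 + 0
Back-substitute:
1 = 10 − 3·3
1 = −3·33 + 10·10
1 = 10·571 − 173·33
1 = −173·2317 + 702·571
1 = 702·7522 − 2279·2317
1 = −2279·9839 + 2981·7522
7522⁻¹ ≡ 2981 (mod 9839), so k ≡ 2981·769 ≡ 9741 (mod 9839).
x = 1687 + 7522·9741 = 73273489.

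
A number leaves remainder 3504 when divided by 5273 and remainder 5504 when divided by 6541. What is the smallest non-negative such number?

Write x = 3504 + 5273·k. Then 5273·k ≡ 5504 − 3504 ≡ 2000 (mod 6541).
Need 5273⁻¹ mod 6541. Extended Euclid on (6541, 5273):
6541 = 1×5273 + 1268
5273 = 4×1268 + 201
1268 = 6×201 + 62
201 = 3×62 + 15
62 = 4×15 + 2
15 = 7×2 + 1
2 = 2×1 + 0
Back-substitute:
1 = 15 − 7·2
1 = −7·62 + 29·15
1 = 29·201 − 94·62
1 = −94·1268 + 593·201
1 = 593·5273 − 2466·1268
1 = −2466·6541 + 3059·5273
5273⁻¹ ≡ 3059 (mod 6541), so k ≡ 3059·2000 ≡ 2165 (mod 6541).
x = 3504 + 5273·2165 = 11419549.

11419549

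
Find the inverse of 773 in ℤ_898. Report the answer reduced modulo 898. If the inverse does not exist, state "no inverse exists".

Extended Euclidean algorithm:
898 = 1*773 + 125
773 = 6*125 + 23
125 = 5*23 + 10
23 = 2*10 + 3
10 = 3*3 + 1
3 = 3*1 + 0
Since gcd(773, 898) = 1, back-substitute to write 1 as a combination:
1 = 10 − 3·3
1 = −3·23 + 7·10
1 = 7·125 − 38·23
1 = −38·773 + 235·125
1 = 235·898 − 273·773
Thus 773·(-273) ≡ 1 (mod 898); reducing, -273 mod 898 = 625.

625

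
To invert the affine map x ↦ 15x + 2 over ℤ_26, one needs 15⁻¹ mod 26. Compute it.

7

gcd(26, 15) by repeated division:
26 = 1*15 + 11
15 = 1*11 + 4
11 = 2*4 + 3
4 = 1*3 + 1
3 = 3*1 + 0
The gcd is 1. Working backward:
1 = 4 − 3
1 = −11 + 3·4
1 = 3·15 − 4·11
1 = −4·26 + 7·15
So 15·7 ≡ 1 (mod 26).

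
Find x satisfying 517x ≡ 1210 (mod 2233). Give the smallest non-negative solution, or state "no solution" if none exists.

First find gcd(517, 2233):
2233 = 4×517 + 165
517 = 3×165 + 22
165 = 7×22 + 11
22 = 2×11 + 0
gcd = 11 and 11 | 1210, so solutions exist. Divide through by 11: 47x ≡ 110 (mod 203).
Now find 47⁻¹ mod 203:
203 = 4·47 + 15
47 = 3·15 + 2
15 = 7·2 + 1
2 = 2·1 + 0
Back-substitute:
1 = 15 − 7·2
1 = −7·47 + 22·15
1 = 22·203 − 95·47
So 47·(-95) ≡ 1 (mod 203), i.e. 47⁻¹ ≡ 108.
Then x ≡ 108·110 ≡ 106 (mod 203); the smallest non-negative solution is x = 106.

106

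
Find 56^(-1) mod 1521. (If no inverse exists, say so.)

Run Euclid on (1521, 56):
1521 = 27*56 + 9
56 = 6*9 + 2
9 = 4*2 + 1
2 = 2*1 + 0
Since gcd(56, 1521) = 1, back-substitute to write 1 as a combination:
1 = 9 − 4·2
1 = −4·56 + 25·9
1 = 25·1521 − 679·56
Thus 56·(-679) ≡ 1 (mod 1521); reducing, -679 mod 1521 = 842.

842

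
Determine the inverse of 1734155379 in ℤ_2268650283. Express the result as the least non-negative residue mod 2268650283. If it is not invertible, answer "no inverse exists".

no inverse exists

Euclidean algorithm on 2268650283, 1734155379:
2268650283 = 1*1734155379 + 534494904
1734155379 = 3*534494904 + 130670667
534494904 = 4*130670667 + 11812236
130670667 = 11*11812236 + 736071
11812236 = 16*736071 + 35100
736071 = 20*35100 + 34071
35100 = 1*34071 + 1029
34071 = 33*1029 + 114
1029 = 9*114 + 3
114 = 38*3 + 0
gcd(1734155379, 2268650283) = 3 ≠ 1, so 1734155379 has no multiplicative inverse modulo 2268650283.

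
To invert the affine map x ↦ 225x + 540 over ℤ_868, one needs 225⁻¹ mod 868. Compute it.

841

gcd(868, 225) by repeated division:
868 = 3*225 + 193
225 = 1*193 + 32
193 = 6*32 + 1
32 = 32*1 + 0
The gcd is 1. Working backward:
1 = 193 − 6·32
1 = −6·225 + 7·193
1 = 7·868 − 27·225
So 225·(-27) ≡ 1 (mod 868), and -27 ≡ 841 (mod 868).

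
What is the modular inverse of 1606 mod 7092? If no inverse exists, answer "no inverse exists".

Euclidean algorithm on 7092, 1606:
7092 = 4×1606 + 668
1606 = 2×668 + 270
668 = 2×270 + 128
270 = 2×128 + 14
128 = 9×14 + 2
14 = 7×2 + 0
The gcd is 2, not 1, hence no inverse exists.

no inverse exists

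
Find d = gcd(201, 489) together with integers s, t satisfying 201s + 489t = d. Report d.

Euclidean algorithm:
489 = 2*201 + 87
201 = 2*87 + 27
87 = 3*27 + 6
27 = 4*6 + 3
6 = 2*3 + 0
gcd(201, 489) = 3.
Express as a combination:
3 = 27 − 4·6
3 = −4·87 + 13·27
3 = 13·201 − 30·87
3 = −30·489 + 73·201
So 3 = (-30)·489 + (73)·201.

3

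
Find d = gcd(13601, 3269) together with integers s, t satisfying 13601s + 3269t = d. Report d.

7

Euclidean algorithm:
13601 = 4×3269 + 525
3269 = 6×525 + 119
525 = 4×119 + 49
119 = 2×49 + 21
49 = 2×21 + 7
21 = 3×7 + 0
gcd(13601, 3269) = 7.
Working backward:
7 = 49 − 2·21
7 = −2·119 + 5·49
7 = 5·525 − 22·119
7 = −22·3269 + 137·525
7 = 137·13601 − 570·3269
So 7 = (137)·13601 + (-570)·3269.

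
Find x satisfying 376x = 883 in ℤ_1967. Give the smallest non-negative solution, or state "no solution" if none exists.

First find gcd(376, 1967):
1967 = 5·376 + 87
376 = 4·87 + 28
87 = 3·28 + 3
28 = 9·3 + 1
3 = 3·1 + 0
gcd = 1, so a unique solution mod 1967 exists.
Back-substitute for the Bézout coefficients:
1 = 28 − 9·3
1 = −9·87 + 28·28
1 = 28·376 − 121·87
1 = −121·1967 + 633·376
So 376·(633) ≡ 1 (mod 1967), giving 376⁻¹ ≡ 633.
x ≡ 376⁻¹·883 ≡ 633·883 ≡ 311 (mod 1967).

311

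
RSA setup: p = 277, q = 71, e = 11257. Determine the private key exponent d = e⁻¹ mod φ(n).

2353

φ(n) = (p−1)(q−1) = 276·70 = 19320.
Need d with 11257·d ≡ 1 (mod 19320). Apply the extended Euclidean algorithm:
19320 = 1*11257 + 8063
11257 = 1*8063 + 3194
8063 = 2*3194 + 1675
3194 = 1*1675 + 1519
1675 = 1*1519 + 156
1519 = 9*156 + 115
156 = 1*115 + 41
115 = 2*41 + 33
41 = 1*33 + 8
33 = 4*8 + 1
8 = 8*1 + 0
Back-substitute:
1 = 33 − 4·8
1 = −4·41 + 5·33
1 = 5·115 − 14·41
1 = −14·156 + 19·115
1 = 19·1519 − 185·156
1 = −185·1675 + 204·1519
1 = 204·3194 − 389·1675
1 = −389·8063 + 982·3194
1 = 982·11257 − 1371·8063
1 = −1371·19320 + 2353·11257
So 11257·2353 ≡ 1 (mod 19320), hence d = 2353.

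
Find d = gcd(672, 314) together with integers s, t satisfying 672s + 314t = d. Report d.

Euclidean algorithm:
672 = 2·314 + 44
314 = 7·44 + 6
44 = 7·6 + 2
6 = 3·2 + 0
gcd(672, 314) = 2.
Express as a combination:
2 = 44 − 7·6
2 = −7·314 + 50·44
2 = 50·672 − 107·314
So 2 = (50)·672 + (-107)·314.

2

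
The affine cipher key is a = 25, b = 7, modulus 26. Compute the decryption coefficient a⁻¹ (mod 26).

25

Extended Euclidean algorithm:
26 = 1·25 + 1
25 = 25·1 + 0
gcd = 1, so the inverse exists. Back-substitute:
1 = 26 − 25
Hence 25⁻¹ ≡ -1 ≡ 25 (mod 26).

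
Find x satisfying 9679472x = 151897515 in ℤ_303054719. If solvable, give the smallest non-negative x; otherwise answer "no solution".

17799409

First find gcd(9679472, 303054719):
303054719 = 31*9679472 + 2991087
9679472 = 3*2991087 + 706211
2991087 = 4*706211 + 166243
706211 = 4*166243 + 41239
166243 = 4*41239 + 1287
41239 = 32*1287 + 55
1287 = 23*55 + 22
55 = 2*22 + 11
22 = 2*11 + 0
gcd = 11 and 11 | 151897515, so solutions exist. Divide through by 11: 879952x ≡ 13808865 (mod 27550429).
Now find 879952⁻¹ mod 27550429:
27550429 = 31·879952 + 271917
879952 = 3·271917 + 64201
271917 = 4·64201 + 15113
64201 = 4·15113 + 3749
15113 = 4·3749 + 117
3749 = 32·117 + 5
117 = 23·5 + 2
5 = 2·2 + 1
2 = 2·1 + 0
Back-substitute:
1 = 5 − 2·2
1 = −2·117 + 47·5
1 = 47·3749 − 1506·117
1 = −1506·15113 + 6071·3749
1 = 6071·64201 − 25790·15113
1 = −25790·271917 + 109231·64201
1 = 109231·879952 − 353483·271917
1 = −353483·27550429 + 11067204·879952
So 879952⁻¹ ≡ 11067204 (mod 27550429).
Then x ≡ 11067204·13808865 ≡ 17799409 (mod 27550429); the smallest non-negative solution is x = 17799409.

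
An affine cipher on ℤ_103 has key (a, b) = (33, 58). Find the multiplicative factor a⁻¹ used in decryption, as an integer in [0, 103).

25

Run Euclid on (103, 33):
103 = 3×33 + 4
33 = 8×4 + 1
4 = 4×1 + 0
gcd = 1, so the inverse exists. Back-substitute:
1 = 33 − 8·4
1 = −8·103 + 25·33
So 33·25 ≡ 1 (mod 103).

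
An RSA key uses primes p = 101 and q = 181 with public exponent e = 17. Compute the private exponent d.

φ(n) = (p−1)(q−1) = 100·180 = 18000.
Need d with 17·d ≡ 1 (mod 18000). Apply the extended Euclidean algorithm:
18000 = 1058*17 + 14
17 = 1*14 + 3
14 = 4*3 + 2
3 = 1*2 + 1
2 = 2*1 + 0
Back-substitute:
1 = 3 − 2
1 = −14 + 5·3
1 = 5·17 − 6·14
1 = −6·18000 + 6353·17
So 17·6353 ≡ 1 (mod 18000), hence d = 6353.

6353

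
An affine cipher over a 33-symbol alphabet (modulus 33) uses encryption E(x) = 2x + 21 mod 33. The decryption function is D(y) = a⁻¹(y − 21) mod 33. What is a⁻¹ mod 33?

Run Euclid on (33, 2):
33 = 16*2 + 1
2 = 2*1 + 0
gcd = 1, so the inverse exists. Back-substitute:
1 = 33 − 16·2
Hence 2⁻¹ ≡ -16 ≡ 17 (mod 33).

17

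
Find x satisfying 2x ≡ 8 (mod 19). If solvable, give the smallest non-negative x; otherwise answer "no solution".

First find gcd(2, 19):
19 = 9*2 + 1
2 = 2*1 + 0
gcd = 1, so a unique solution mod 19 exists.
Back-substitute for the Bézout coefficients:
1 = 19 − 9·2
So 2·(-9) ≡ 1 (mod 19), giving 2⁻¹ ≡ 10.
x ≡ 2⁻¹·8 ≡ 10·8 ≡ 4 (mod 19).

4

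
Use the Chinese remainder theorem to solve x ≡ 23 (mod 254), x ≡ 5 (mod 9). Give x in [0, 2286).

Write x = 23 + 254·k. Then 254·k ≡ 5 − 23 ≡ 0 (mod 9).
Need 254⁻¹ mod 9. Extended Euclid on (9, 2):
9 = 4×2 + 1
2 = 2×1 + 0
Back-substitute:
1 = 9 − 4·2
254⁻¹ ≡ 5 (mod 9), so k ≡ 5·0 ≡ 0 (mod 9).
x = 23 + 254·0 = 23.

23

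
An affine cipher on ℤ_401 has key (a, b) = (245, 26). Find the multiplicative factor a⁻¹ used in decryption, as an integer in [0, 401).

383

Run Euclid on (401, 245):
401 = 1×245 + 156
245 = 1×156 + 89
156 = 1×89 + 67
89 = 1×67 + 22
67 = 3×22 + 1
22 = 22×1 + 0
gcd = 1, so the inverse exists. Back-substitute:
1 = 67 − 3·22
1 = −3·89 + 4·67
1 = 4·156 − 7·89
1 = −7·245 + 11·156
1 = 11·401 − 18·245
Thus 245·(-18) ≡ 1 (mod 401); reducing, -18 mod 401 = 383.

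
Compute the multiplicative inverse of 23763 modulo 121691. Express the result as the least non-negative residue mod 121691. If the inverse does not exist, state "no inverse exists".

31269

Apply the Euclidean algorithm to 121691 and 23763:
121691 = 5*23763 + 2876
23763 = 8*2876 + 755
2876 = 3*755 + 611
755 = 1*611 + 144
611 = 4*144 + 35
144 = 4*35 + 4
35 = 8*4 + 3
4 = 1*3 + 1
3 = 3*1 + 0
Since gcd(23763, 121691) = 1, back-substitute to write 1 as a combination:
1 = 4 − 3
1 = −35 + 9·4
1 = 9·144 − 37·35
1 = −37·611 + 157·144
1 = 157·755 − 194·611
1 = −194·2876 + 739·755
1 = 739·23763 − 6106·2876
1 = −6106·121691 + 31269·23763
So 23763·31269 ≡ 1 (mod 121691).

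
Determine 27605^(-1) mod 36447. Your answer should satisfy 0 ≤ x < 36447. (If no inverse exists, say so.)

Extended Euclidean algorithm:
36447 = 1·27605 + 8842
27605 = 3·8842 + 1079
8842 = 8·1079 + 210
1079 = 5·210 + 29
210 = 7·29 + 7
29 = 4·7 + 1
7 = 7·1 + 0
gcd = 1, so the inverse exists. Back-substitute:
1 = 29 − 4·7
1 = −4·210 + 29·29
1 = 29·1079 − 149·210
1 = −149·8842 + 1221·1079
1 = 1221·27605 − 3812·8842
1 = −3812·36447 + 5033·27605
So 27605·5033 ≡ 1 (mod 36447).

5033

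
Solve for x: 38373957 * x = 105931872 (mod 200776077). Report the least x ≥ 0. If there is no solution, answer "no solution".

8066068

First find gcd(38373957, 200776077):
200776077 = 5×38373957 + 8906292
38373957 = 4×8906292 + 2748789
8906292 = 3×2748789 + 659925
2748789 = 4×659925 + 109089
659925 = 6×109089 + 5391
109089 = 20×5391 + 1269
5391 = 4×1269 + 315
1269 = 4×315 + 9
315 = 35×9 + 0
gcd = 9 and 9 | 105931872, so solutions exist. Divide through by 9: 4263773x ≡ 11770208 (mod 22308453).
Now find 4263773⁻¹ mod 22308453:
22308453 = 5*4263773 + 989588
4263773 = 4*989588 + 305421
989588 = 3*305421 + 73325
305421 = 4*73325 + 12121
73325 = 6*12121 + 599
12121 = 20*599 + 141
599 = 4*141 + 35
141 = 4*35 + 1
35 = 35*1 + 0
Back-substitute:
1 = 141 − 4·35
1 = −4·599 + 17·141
1 = 17·12121 − 344·599
1 = −344·73325 + 2081·12121
1 = 2081·305421 − 8668·73325
1 = −8668·989588 + 28085·305421
1 = 28085·4263773 − 121008·989588
1 = −121008·22308453 + 633125·4263773
So 4263773⁻¹ ≡ 633125 (mod 22308453).
Then x ≡ 633125·11770208 ≡ 8066068 (mod 22308453); the smallest non-negative solution is x = 8066068.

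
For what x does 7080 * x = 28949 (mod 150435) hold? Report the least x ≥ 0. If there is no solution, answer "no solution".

gcd(7080, 150435):
150435 = 21·7080 + 1755
7080 = 4·1755 + 60
1755 = 29·60 + 15
60 = 4·15 + 0
gcd = 15, but 15 ∤ 28949, so the congruence has no solution.

no solution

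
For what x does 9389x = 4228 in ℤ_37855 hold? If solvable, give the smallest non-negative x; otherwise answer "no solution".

First find gcd(9389, 37855):
37855 = 4×9389 + 299
9389 = 31×299 + 120
299 = 2×120 + 59
120 = 2×59 + 2
59 = 29×2 + 1
2 = 2×1 + 0
gcd = 1, so a unique solution mod 37855 exists.
Back-substitute for the Bézout coefficients:
1 = 59 − 29·2
1 = −29·120 + 59·59
1 = 59·299 − 147·120
1 = −147·9389 + 4616·299
1 = 4616·37855 − 18611·9389
So 9389·(-18611) ≡ 1 (mod 37855), giving 9389⁻¹ ≡ 19244.
x ≡ 9389⁻¹·4228 ≡ 19244·4228 ≡ 13237 (mod 37855).

13237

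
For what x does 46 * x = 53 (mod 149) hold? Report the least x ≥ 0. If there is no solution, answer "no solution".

121

First find gcd(46, 149):
149 = 3×46 + 11
46 = 4×11 + 2
11 = 5×2 + 1
2 = 2×1 + 0
gcd = 1, so a unique solution mod 149 exists.
Back-substitute for the Bézout coefficients:
1 = 11 − 5·2
1 = −5·46 + 21·11
1 = 21·149 − 68·46
So 46·(-68) ≡ 1 (mod 149), giving 46⁻¹ ≡ 81.
x ≡ 46⁻¹·53 ≡ 81·53 ≡ 121 (mod 149).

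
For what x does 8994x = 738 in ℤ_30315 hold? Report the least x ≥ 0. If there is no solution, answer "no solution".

First find gcd(8994, 30315):
30315 = 3*8994 + 3333
8994 = 2*3333 + 2328
3333 = 1*2328 + 1005
2328 = 2*1005 + 318
1005 = 3*318 + 51
318 = 6*51 + 12
51 = 4*12 + 3
12 = 4*3 + 0
gcd = 3 and 3 | 738, so solutions exist. Divide through by 3: 2998x ≡ 246 (mod 10105).
Now find 2998⁻¹ mod 10105:
10105 = 3×2998 + 1111
2998 = 2×1111 + 776
1111 = 1×776 + 335
776 = 2×335 + 106
335 = 3×106 + 17
106 = 6×17 + 4
17 = 4×4 + 1
4 = 4×1 + 0
Back-substitute:
1 = 17 − 4·4
1 = −4·106 + 25·17
1 = 25·335 − 79·106
1 = −79·776 + 183·335
1 = 183·1111 − 262·776
1 = −262·2998 + 707·1111
1 = 707·10105 − 2383·2998
So 2998·(-2383) ≡ 1 (mod 10105), i.e. 2998⁻¹ ≡ 7722.
Then x ≡ 7722·246 ≡ 9977 (mod 10105); the smallest non-negative solution is x = 9977.

9977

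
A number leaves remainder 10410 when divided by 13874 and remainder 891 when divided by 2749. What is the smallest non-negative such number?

Write x = 10410 + 13874·k. Then 13874·k ≡ 891 − 10410 ≡ 1477 (mod 2749).
Need 13874⁻¹ mod 2749. Extended Euclid on (2749, 129):
2749 = 21·129 + 40
129 = 3·40 + 9
40 = 4·9 + 4
9 = 2·4 + 1
4 = 4·1 + 0
Back-substitute:
1 = 9 − 2·4
1 = −2·40 + 9·9
1 = 9·129 − 29·40
1 = −29·2749 + 618·129
13874⁻¹ ≡ 618 (mod 2749), so k ≡ 618·1477 ≡ 118 (mod 2749).
x = 10410 + 13874·118 = 1647542.

1647542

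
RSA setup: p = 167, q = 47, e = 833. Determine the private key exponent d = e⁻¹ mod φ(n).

7581

φ(n) = (p−1)(q−1) = 166·46 = 7636.
Need d with 833·d ≡ 1 (mod 7636). Apply the extended Euclidean algorithm:
7636 = 9×833 + 139
833 = 5×139 + 138
139 = 1×138 + 1
138 = 138×1 + 0
Back-substitute:
1 = 139 − 138
1 = −833 + 6·139
1 = 6·7636 − 55·833
So 833·(-55) ≡ 1 (mod 7636), hence d ≡ -55 ≡ 7581 (mod 7636).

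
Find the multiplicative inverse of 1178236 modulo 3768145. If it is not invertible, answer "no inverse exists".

gcd(3768145, 1178236) by repeated division:
3768145 = 3·1178236 + 233437
1178236 = 5·233437 + 11051
233437 = 21·11051 + 1366
11051 = 8·1366 + 123
1366 = 11·123 + 13
123 = 9·13 + 6
13 = 2·6 + 1
6 = 6·1 + 0
Since gcd(1178236, 3768145) = 1, back-substitute to write 1 as a combination:
1 = 13 − 2·6
1 = −2·123 + 19·13
1 = 19·1366 − 211·123
1 = −211·11051 + 1707·1366
1 = 1707·233437 − 36058·11051
1 = −36058·1178236 + 181997·233437
1 = 181997·3768145 − 582049·1178236
Hence 1178236⁻¹ ≡ -582049 ≡ 3186096 (mod 3768145).

3186096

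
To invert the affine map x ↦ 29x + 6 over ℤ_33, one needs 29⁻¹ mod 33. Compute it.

Run Euclid on (33, 29):
33 = 1*29 + 4
29 = 7*4 + 1
4 = 4*1 + 0
Since gcd(29, 33) = 1, back-substitute to write 1 as a combination:
1 = 29 − 7·4
1 = −7·33 + 8·29
So 29·8 ≡ 1 (mod 33).

8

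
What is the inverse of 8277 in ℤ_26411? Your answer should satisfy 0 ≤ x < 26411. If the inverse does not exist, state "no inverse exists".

6235

gcd(26411, 8277) by repeated division:
26411 = 3·8277 + 1580
8277 = 5·1580 + 377
1580 = 4·377 + 72
377 = 5·72 + 17
72 = 4·17 + 4
17 = 4·4 + 1
4 = 4·1 + 0
The gcd is 1. Working backward:
1 = 17 − 4·4
1 = −4·72 + 17·17
1 = 17·377 − 89·72
1 = −89·1580 + 373·377
1 = 373·8277 − 1954·1580
1 = −1954·26411 + 6235·8277
So 8277·6235 ≡ 1 (mod 26411).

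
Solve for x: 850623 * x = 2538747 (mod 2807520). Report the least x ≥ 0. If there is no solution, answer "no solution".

663109

First find gcd(850623, 2807520):
2807520 = 3×850623 + 255651
850623 = 3×255651 + 83670
255651 = 3×83670 + 4641
83670 = 18×4641 + 132
4641 = 35×132 + 21
132 = 6×21 + 6
21 = 3×6 + 3
6 = 2×3 + 0
gcd = 3 and 3 | 2538747, so solutions exist. Divide through by 3: 283541x ≡ 846249 (mod 935840).
Now find 283541⁻¹ mod 935840:
935840 = 3*283541 + 85217
283541 = 3*85217 + 27890
85217 = 3*27890 + 1547
27890 = 18*1547 + 44
1547 = 35*44 + 7
44 = 6*7 + 2
7 = 3*2 + 1
2 = 2*1 + 0
Back-substitute:
1 = 7 − 3·2
1 = −3·44 + 19·7
1 = 19·1547 − 668·44
1 = −668·27890 + 12043·1547
1 = 12043·85217 − 36797·27890
1 = −36797·283541 + 122434·85217
1 = 122434·935840 − 404099·283541
So 283541·(-404099) ≡ 1 (mod 935840), i.e. 283541⁻¹ ≡ 531741.
Then x ≡ 531741·846249 ≡ 663109 (mod 935840); the smallest non-negative solution is x = 663109.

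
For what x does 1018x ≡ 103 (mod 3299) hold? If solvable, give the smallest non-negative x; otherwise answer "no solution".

2032

First find gcd(1018, 3299):
3299 = 3·1018 + 245
1018 = 4·245 + 38
245 = 6·38 + 17
38 = 2·17 + 4
17 = 4·4 + 1
4 = 4·1 + 0
gcd = 1, so a unique solution mod 3299 exists.
Back-substitute for the Bézout coefficients:
1 = 17 − 4·4
1 = −4·38 + 9·17
1 = 9·245 − 58·38
1 = −58·1018 + 241·245
1 = 241·3299 − 781·1018
So 1018·(-781) ≡ 1 (mod 3299), giving 1018⁻¹ ≡ 2518.
x ≡ 1018⁻¹·103 ≡ 2518·103 ≡ 2032 (mod 3299).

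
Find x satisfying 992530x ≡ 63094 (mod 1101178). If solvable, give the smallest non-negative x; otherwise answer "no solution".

55409

First find gcd(992530, 1101178):
1101178 = 1·992530 + 108648
992530 = 9·108648 + 14698
108648 = 7·14698 + 5762
14698 = 2·5762 + 3174
5762 = 1·3174 + 2588
3174 = 1·2588 + 586
2588 = 4·586 + 244
586 = 2·244 + 98
244 = 2·98 + 48
98 = 2·48 + 2
48 = 24·2 + 0
gcd = 2 and 2 | 63094, so solutions exist. Divide through by 2: 496265x ≡ 31547 (mod 550589).
Now find 496265⁻¹ mod 550589:
550589 = 1×496265 + 54324
496265 = 9×54324 + 7349
54324 = 7×7349 + 2881
7349 = 2×2881 + 1587
2881 = 1×1587 + 1294
1587 = 1×1294 + 293
1294 = 4×293 + 122
293 = 2×122 + 49
122 = 2×49 + 24
49 = 2×24 + 1
24 = 24×1 + 0
Back-substitute:
1 = 49 − 2·24
1 = −2·122 + 5·49
1 = 5·293 − 12·122
1 = −12·1294 + 53·293
1 = 53·1587 − 65·1294
1 = −65·2881 + 118·1587
1 = 118·7349 − 301·2881
1 = −301·54324 + 2225·7349
1 = 2225·496265 − 20326·54324
1 = −20326·550589 + 22551·496265
So 496265⁻¹ ≡ 22551 (mod 550589).
Then x ≡ 22551·31547 ≡ 55409 (mod 550589); the smallest non-negative solution is x = 55409.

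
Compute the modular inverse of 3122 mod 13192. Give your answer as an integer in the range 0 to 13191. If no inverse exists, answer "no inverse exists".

Compute gcd(3122, 13192):
13192 = 4×3122 + 704
3122 = 4×704 + 306
704 = 2×306 + 92
306 = 3×92 + 30
92 = 3×30 + 2
30 = 15×2 + 0
The gcd is 2, not 1, hence no inverse exists.

no inverse exists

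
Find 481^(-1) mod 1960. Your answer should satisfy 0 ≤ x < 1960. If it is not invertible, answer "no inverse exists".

Apply the Euclidean algorithm to 1960 and 481:
1960 = 4·481 + 36
481 = 13·36 + 13
36 = 2·13 + 10
13 = 1·10 + 3
10 = 3·3 + 1
3 = 3·1 + 0
gcd = 1, so the inverse exists. Back-substitute:
1 = 10 − 3·3
1 = −3·13 + 4·10
1 = 4·36 − 11·13
1 = −11·481 + 147·36
1 = 147·1960 − 599·481
Hence 481⁻¹ ≡ -599 ≡ 1361 (mod 1960).

1361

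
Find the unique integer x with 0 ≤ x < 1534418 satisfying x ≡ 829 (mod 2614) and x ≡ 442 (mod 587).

Write x = 829 + 2614·k. Then 2614·k ≡ 442 − 829 ≡ 200 (mod 587).
Need 2614⁻¹ mod 587. Extended Euclid on (587, 266):
587 = 2·266 + 55
266 = 4·55 + 46
55 = 1·46 + 9
46 = 5·9 + 1
9 = 9·1 + 0
Back-substitute:
1 = 46 − 5·9
1 = −5·55 + 6·46
1 = 6·266 − 29·55
1 = −29·587 + 64·266
2614⁻¹ ≡ 64 (mod 587), so k ≡ 64·200 ≡ 473 (mod 587).
x = 829 + 2614·473 = 1237251.

1237251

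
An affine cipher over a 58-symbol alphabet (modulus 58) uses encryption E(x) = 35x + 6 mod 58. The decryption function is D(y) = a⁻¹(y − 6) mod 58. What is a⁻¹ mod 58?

5

Run Euclid on (58, 35):
58 = 1·35 + 23
35 = 1·23 + 12
23 = 1·12 + 11
12 = 1·11 + 1
11 = 11·1 + 0
The gcd is 1. Working backward:
1 = 12 − 11
1 = −23 + 2·12
1 = 2·35 − 3·23
1 = −3·58 + 5·35
So 35·5 ≡ 1 (mod 58).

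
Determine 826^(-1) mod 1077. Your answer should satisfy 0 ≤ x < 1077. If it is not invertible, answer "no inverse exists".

841

Apply the Euclidean algorithm to 1077 and 826:
1077 = 1×826 + 251
826 = 3×251 + 73
251 = 3×73 + 32
73 = 2×32 + 9
32 = 3×9 + 5
9 = 1×5 + 4
5 = 1×4 + 1
4 = 4×1 + 0
The gcd is 1. Working backward:
1 = 5 − 4
1 = −9 + 2·5
1 = 2·32 − 7·9
1 = −7·73 + 16·32
1 = 16·251 − 55·73
1 = −55·826 + 181·251
1 = 181·1077 − 236·826
Hence 826⁻¹ ≡ -236 ≡ 841 (mod 1077).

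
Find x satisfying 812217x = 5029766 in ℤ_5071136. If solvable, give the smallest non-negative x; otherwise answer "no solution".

336310

First find gcd(812217, 5071136):
5071136 = 6×812217 + 197834
812217 = 4×197834 + 20881
197834 = 9×20881 + 9905
20881 = 2×9905 + 1071
9905 = 9×1071 + 266
1071 = 4×266 + 7
266 = 38×7 + 0
gcd = 7 and 7 | 5029766, so solutions exist. Divide through by 7: 116031x ≡ 718538 (mod 724448).
Now find 116031⁻¹ mod 724448:
724448 = 6·116031 + 28262
116031 = 4·28262 + 2983
28262 = 9·2983 + 1415
2983 = 2·1415 + 153
1415 = 9·153 + 38
153 = 4·38 + 1
38 = 38·1 + 0
Back-substitute:
1 = 153 − 4·38
1 = −4·1415 + 37·153
1 = 37·2983 − 78·1415
1 = −78·28262 + 739·2983
1 = 739·116031 − 3034·28262
1 = −3034·724448 + 18943·116031
So 116031⁻¹ ≡ 18943 (mod 724448).
Then x ≡ 18943·718538 ≡ 336310 (mod 724448); the smallest non-negative solution is x = 336310.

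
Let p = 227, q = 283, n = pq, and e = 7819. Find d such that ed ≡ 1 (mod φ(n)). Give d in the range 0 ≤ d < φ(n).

φ(n) = (p−1)(q−1) = 226·282 = 63732.
Need d with 7819·d ≡ 1 (mod 63732). Apply the extended Euclidean algorithm:
63732 = 8·7819 + 1180
7819 = 6·1180 + 739
1180 = 1·739 + 441
739 = 1·441 + 298
441 = 1·298 + 143
298 = 2·143 + 12
143 = 11·12 + 11
12 = 1·11 + 1
11 = 11·1 + 0
Back-substitute:
1 = 12 − 11
1 = −143 + 12·12
1 = 12·298 − 25·143
1 = −25·441 + 37·298
1 = 37·739 − 62·441
1 = −62·1180 + 99·739
1 = 99·7819 − 656·1180
1 = −656·63732 + 5347·7819
So 7819·5347 ≡ 1 (mod 63732), hence d = 5347.

5347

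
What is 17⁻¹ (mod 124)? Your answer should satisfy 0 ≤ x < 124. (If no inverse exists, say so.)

73

gcd(124, 17) by repeated division:
124 = 7·17 + 5
17 = 3·5 + 2
5 = 2·2 + 1
2 = 2·1 + 0
gcd = 1, so the inverse exists. Back-substitute:
1 = 5 − 2·2
1 = −2·17 + 7·5
1 = 7·124 − 51·17
Thus 17·(-51) ≡ 1 (mod 124); reducing, -51 mod 124 = 73.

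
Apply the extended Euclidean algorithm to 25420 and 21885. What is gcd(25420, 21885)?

5

Apply Euclid's algorithm to 25420 and 21885:
25420 = 1×21885 + 3535
21885 = 6×3535 + 675
3535 = 5×675 + 160
675 = 4×160 + 35
160 = 4×35 + 20
35 = 1×20 + 15
20 = 1×15 + 5
15 = 3×5 + 0
gcd(25420, 21885) = 5.
Working backward:
5 = 20 − 15
5 = −35 + 2·20
5 = 2·160 − 9·35
5 = −9·675 + 38·160
5 = 38·3535 − 199·675
5 = −199·21885 + 1232·3535
5 = 1232·25420 − 1431·21885
So 5 = (1232)·25420 + (-1431)·21885.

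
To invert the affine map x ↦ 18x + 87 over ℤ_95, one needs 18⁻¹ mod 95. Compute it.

Run Euclid on (95, 18):
95 = 5*18 + 5
18 = 3*5 + 3
5 = 1*3 + 2
3 = 1*2 + 1
2 = 2*1 + 0
gcd = 1, so the inverse exists. Back-substitute:
1 = 3 − 2
1 = −5 + 2·3
1 = 2·18 − 7·5
1 = −7·95 + 37·18
So 18·37 ≡ 1 (mod 95).

37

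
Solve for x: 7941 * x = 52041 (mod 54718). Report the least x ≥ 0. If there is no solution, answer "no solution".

First find gcd(7941, 54718):
54718 = 6·7941 + 7072
7941 = 1·7072 + 869
7072 = 8·869 + 120
869 = 7·120 + 29
120 = 4·29 + 4
29 = 7·4 + 1
4 = 4·1 + 0
gcd = 1, so a unique solution mod 54718 exists.
Back-substitute for the Bézout coefficients:
1 = 29 − 7·4
1 = −7·120 + 29·29
1 = 29·869 − 210·120
1 = −210·7072 + 1709·869
1 = 1709·7941 − 1919·7072
1 = −1919·54718 + 13223·7941
So 7941·(13223) ≡ 1 (mod 54718), giving 7941⁻¹ ≡ 13223.
x ≡ 7941⁻¹·52041 ≡ 13223·52041 ≡ 4575 (mod 54718).

4575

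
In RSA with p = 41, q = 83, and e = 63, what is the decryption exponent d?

φ(n) = (p−1)(q−1) = 40·82 = 3280.
Need d with 63·d ≡ 1 (mod 3280). Apply the extended Euclidean algorithm:
3280 = 52·63 + 4
63 = 15·4 + 3
4 = 1·3 + 1
3 = 3·1 + 0
Back-substitute:
1 = 4 − 3
1 = −63 + 16·4
1 = 16·3280 − 833·63
So 63·(-833) ≡ 1 (mod 3280), hence d ≡ -833 ≡ 2447 (mod 3280).

2447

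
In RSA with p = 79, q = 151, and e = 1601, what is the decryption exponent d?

φ(n) = (p−1)(q−1) = 78·150 = 11700.
Need d with 1601·d ≡ 1 (mod 11700). Apply the extended Euclidean algorithm:
11700 = 7*1601 + 493
1601 = 3*493 + 122
493 = 4*122 + 5
122 = 24*5 + 2
5 = 2*2 + 1
2 = 2*1 + 0
Back-substitute:
1 = 5 − 2·2
1 = −2·122 + 49·5
1 = 49·493 − 198·122
1 = −198·1601 + 643·493
1 = 643·11700 − 4699·1601
So 1601·(-4699) ≡ 1 (mod 11700), hence d ≡ -4699 ≡ 7001 (mod 11700).

7001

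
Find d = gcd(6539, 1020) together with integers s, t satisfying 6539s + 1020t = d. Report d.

Repeated division:
6539 = 6×1020 + 419
1020 = 2×419 + 182
419 = 2×182 + 55
182 = 3×55 + 17
55 = 3×17 + 4
17 = 4×4 + 1
4 = 4×1 + 0
gcd(6539, 1020) = 1.
Back-substituting:
1 = 17 − 4·4
1 = −4·55 + 13·17
1 = 13·182 − 43·55
1 = −43·419 + 99·182
1 = 99·1020 − 241·419
1 = −241·6539 + 1545·1020
So 1 = (-241)·6539 + (1545)·1020.

1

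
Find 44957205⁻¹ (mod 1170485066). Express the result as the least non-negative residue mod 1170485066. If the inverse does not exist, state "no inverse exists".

Run Euclid on (1170485066, 44957205):
1170485066 = 26*44957205 + 1597736
44957205 = 28*1597736 + 220597
1597736 = 7*220597 + 53557
220597 = 4*53557 + 6369
53557 = 8*6369 + 2605
6369 = 2*2605 + 1159
2605 = 2*1159 + 287
1159 = 4*287 + 11
287 = 26*11 + 1
11 = 11*1 + 0
gcd = 1, so the inverse exists. Back-substitute:
1 = 287 − 26·11
1 = −26·1159 + 105·287
1 = 105·2605 − 236·1159
1 = −236·6369 + 577·2605
1 = 577·53557 − 4852·6369
1 = −4852·220597 + 19985·53557
1 = 19985·1597736 − 144747·220597
1 = −144747·44957205 + 4072901·1597736
1 = 4072901·1170485066 − 106040173·44957205
Hence 44957205⁻¹ ≡ -106040173 ≡ 1064444893 (mod 1170485066).

1064444893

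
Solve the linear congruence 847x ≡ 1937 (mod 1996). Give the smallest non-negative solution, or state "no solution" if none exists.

First find gcd(847, 1996):
1996 = 2*847 + 302
847 = 2*302 + 243
302 = 1*243 + 59
243 = 4*59 + 7
59 = 8*7 + 3
7 = 2*3 + 1
3 = 3*1 + 0
gcd = 1, so a unique solution mod 1996 exists.
Back-substitute for the Bézout coefficients:
1 = 7 − 2·3
1 = −2·59 + 17·7
1 = 17·243 − 70·59
1 = −70·302 + 87·243
1 = 87·847 − 244·302
1 = −244·1996 + 575·847
So 847·(575) ≡ 1 (mod 1996), giving 847⁻¹ ≡ 575.
x ≡ 847⁻¹·1937 ≡ 575·1937 ≡ 7 (mod 1996).

7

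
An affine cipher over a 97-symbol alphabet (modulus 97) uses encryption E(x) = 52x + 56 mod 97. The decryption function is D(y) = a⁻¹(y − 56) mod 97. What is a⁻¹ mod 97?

Apply the Euclidean algorithm to 97 and 52:
97 = 1×52 + 45
52 = 1×45 + 7
45 = 6×7 + 3
7 = 2×3 + 1
3 = 3×1 + 0
The gcd is 1. Working backward:
1 = 7 − 2·3
1 = −2·45 + 13·7
1 = 13·52 − 15·45
1 = −15·97 + 28·52
So 52·28 ≡ 1 (mod 97).

28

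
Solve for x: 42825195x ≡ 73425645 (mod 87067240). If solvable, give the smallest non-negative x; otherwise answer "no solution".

346543

First find gcd(42825195, 87067240):
87067240 = 2*42825195 + 1416850
42825195 = 30*1416850 + 319695
1416850 = 4*319695 + 138070
319695 = 2*138070 + 43555
138070 = 3*43555 + 7405
43555 = 5*7405 + 6530
7405 = 1*6530 + 875
6530 = 7*875 + 405
875 = 2*405 + 65
405 = 6*65 + 15
65 = 4*15 + 5
15 = 3*5 + 0
gcd = 5 and 5 | 73425645, so solutions exist. Divide through by 5: 8565039x ≡ 14685129 (mod 17413448).
Now find 8565039⁻¹ mod 17413448:
17413448 = 2·8565039 + 283370
8565039 = 30·283370 + 63939
283370 = 4·63939 + 27614
63939 = 2·27614 + 8711
27614 = 3·8711 + 1481
8711 = 5·1481 + 1306
1481 = 1·1306 + 175
1306 = 7·175 + 81
175 = 2·81 + 13
81 = 6·13 + 3
13 = 4·3 + 1
3 = 3·1 + 0
Back-substitute:
1 = 13 − 4·3
1 = −4·81 + 25·13
1 = 25·175 − 54·81
1 = −54·1306 + 403·175
1 = 403·1481 − 457·1306
1 = −457·8711 + 2688·1481
1 = 2688·27614 − 8521·8711
1 = −8521·63939 + 19730·27614
1 = 19730·283370 − 87441·63939
1 = −87441·8565039 + 2642960·283370
1 = 2642960·17413448 − 5373361·8565039
So 8565039·(-5373361) ≡ 1 (mod 17413448), i.e. 8565039⁻¹ ≡ 12040087.
Then x ≡ 12040087·14685129 ≡ 346543 (mod 17413448); the smallest non-negative solution is x = 346543.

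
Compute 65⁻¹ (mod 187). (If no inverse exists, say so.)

164

Run Euclid on (187, 65):
187 = 2*65 + 57
65 = 1*57 + 8
57 = 7*8 + 1
8 = 8*1 + 0
The gcd is 1. Working backward:
1 = 57 − 7·8
1 = −7·65 + 8·57
1 = 8·187 − 23·65
So 65·(-23) ≡ 1 (mod 187), and -23 ≡ 164 (mod 187).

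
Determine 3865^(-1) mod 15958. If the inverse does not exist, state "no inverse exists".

12337

Apply the Euclidean algorithm to 15958 and 3865:
15958 = 4*3865 + 498
3865 = 7*498 + 379
498 = 1*379 + 119
379 = 3*119 + 22
119 = 5*22 + 9
22 = 2*9 + 4
9 = 2*4 + 1
4 = 4*1 + 0
Since gcd(3865, 15958) = 1, back-substitute to write 1 as a combination:
1 = 9 − 2·4
1 = −2·22 + 5·9
1 = 5·119 − 27·22
1 = −27·379 + 86·119
1 = 86·498 − 113·379
1 = −113·3865 + 877·498
1 = 877·15958 − 3621·3865
Hence 3865⁻¹ ≡ -3621 ≡ 12337 (mod 15958).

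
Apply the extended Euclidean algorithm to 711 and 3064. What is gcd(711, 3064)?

1

Apply Euclid's algorithm to 3064 and 711:
3064 = 4×711 + 220
711 = 3×220 + 51
220 = 4×51 + 16
51 = 3×16 + 3
16 = 5×3 + 1
3 = 3×1 + 0
gcd(711, 3064) = 1.
Back-substituting:
1 = 16 − 5·3
1 = −5·51 + 16·16
1 = 16·220 − 69·51
1 = −69·711 + 223·220
1 = 223·3064 − 961·711
So 1 = (223)·3064 + (-961)·711.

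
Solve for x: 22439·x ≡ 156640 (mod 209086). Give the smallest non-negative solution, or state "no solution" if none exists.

62074

First find gcd(22439, 209086):
209086 = 9×22439 + 7135
22439 = 3×7135 + 1034
7135 = 6×1034 + 931
1034 = 1×931 + 103
931 = 9×103 + 4
103 = 25×4 + 3
4 = 1×3 + 1
3 = 3×1 + 0
gcd = 1, so a unique solution mod 209086 exists.
Back-substitute for the Bézout coefficients:
1 = 4 − 3
1 = −103 + 26·4
1 = 26·931 − 235·103
1 = −235·1034 + 261·931
1 = 261·7135 − 1801·1034
1 = −1801·22439 + 5664·7135
1 = 5664·209086 − 52777·22439
So 22439·(-52777) ≡ 1 (mod 209086), giving 22439⁻¹ ≡ 156309.
x ≡ 22439⁻¹·156640 ≡ 156309·156640 ≡ 62074 (mod 209086).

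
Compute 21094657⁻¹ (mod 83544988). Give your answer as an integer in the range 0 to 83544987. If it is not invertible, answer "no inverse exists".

Run Euclid on (83544988, 21094657):
83544988 = 3·21094657 + 20261017
21094657 = 1·20261017 + 833640
20261017 = 24·833640 + 253657
833640 = 3·253657 + 72669
253657 = 3·72669 + 35650
72669 = 2·35650 + 1369
35650 = 26·1369 + 56
1369 = 24·56 + 25
56 = 2·25 + 6
25 = 4·6 + 1
6 = 6·1 + 0
The gcd is 1. Working backward:
1 = 25 − 4·6
1 = −4·56 + 9·25
1 = 9·1369 − 220·56
1 = −220·35650 + 5729·1369
1 = 5729·72669 − 11678·35650
1 = −11678·253657 + 40763·72669
1 = 40763·833640 − 133967·253657
1 = −133967·20261017 + 3255971·833640
1 = 3255971·21094657 − 3389938·20261017
1 = −3389938·83544988 + 13425785·21094657
So 21094657·13425785 ≡ 1 (mod 83544988).

13425785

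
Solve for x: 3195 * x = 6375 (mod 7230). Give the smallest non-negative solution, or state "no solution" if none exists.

441

First find gcd(3195, 7230):
7230 = 2·3195 + 840
3195 = 3·840 + 675
840 = 1·675 + 165
675 = 4·165 + 15
165 = 11·15 + 0
gcd = 15 and 15 | 6375, so solutions exist. Divide through by 15: 213x ≡ 425 (mod 482).
Now find 213⁻¹ mod 482:
482 = 2*213 + 56
213 = 3*56 + 45
56 = 1*45 + 11
45 = 4*11 + 1
11 = 11*1 + 0
Back-substitute:
1 = 45 − 4·11
1 = −4·56 + 5·45
1 = 5·213 − 19·56
1 = −19·482 + 43·213
So 213⁻¹ ≡ 43 (mod 482).
Then x ≡ 43·425 ≡ 441 (mod 482); the smallest non-negative solution is x = 441.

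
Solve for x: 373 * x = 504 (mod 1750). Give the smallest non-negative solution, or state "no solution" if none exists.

First find gcd(373, 1750):
1750 = 4·373 + 258
373 = 1·258 + 115
258 = 2·115 + 28
115 = 4·28 + 3
28 = 9·3 + 1
3 = 3·1 + 0
gcd = 1, so a unique solution mod 1750 exists.
Back-substitute for the Bézout coefficients:
1 = 28 − 9·3
1 = −9·115 + 37·28
1 = 37·258 − 83·115
1 = −83·373 + 120·258
1 = 120·1750 − 563·373
So 373·(-563) ≡ 1 (mod 1750), giving 373⁻¹ ≡ 1187.
x ≡ 373⁻¹·504 ≡ 1187·504 ≡ 1498 (mod 1750).

1498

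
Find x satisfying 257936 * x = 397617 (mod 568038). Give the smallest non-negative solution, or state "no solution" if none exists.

no solution

gcd(257936, 568038):
568038 = 2×257936 + 52166
257936 = 4×52166 + 49272
52166 = 1×49272 + 2894
49272 = 17×2894 + 74
2894 = 39×74 + 8
74 = 9×8 + 2
8 = 4×2 + 0
gcd = 2, but 2 ∤ 397617, so the congruence has no solution.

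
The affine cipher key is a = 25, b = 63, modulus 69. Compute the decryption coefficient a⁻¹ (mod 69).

58

gcd(69, 25) by repeated division:
69 = 2·25 + 19
25 = 1·19 + 6
19 = 3·6 + 1
6 = 6·1 + 0
The gcd is 1. Working backward:
1 = 19 − 3·6
1 = −3·25 + 4·19
1 = 4·69 − 11·25
Hence 25⁻¹ ≡ -11 ≡ 58 (mod 69).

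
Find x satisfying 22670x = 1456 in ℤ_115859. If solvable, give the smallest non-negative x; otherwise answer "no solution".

First find gcd(22670, 115859):
115859 = 5×22670 + 2509
22670 = 9×2509 + 89
2509 = 28×89 + 17
89 = 5×17 + 4
17 = 4×4 + 1
4 = 4×1 + 0
gcd = 1, so a unique solution mod 115859 exists.
Back-substitute for the Bézout coefficients:
1 = 17 − 4·4
1 = −4·89 + 21·17
1 = 21·2509 − 592·89
1 = −592·22670 + 5349·2509
1 = 5349·115859 − 27337·22670
So 22670·(-27337) ≡ 1 (mod 115859), giving 22670⁻¹ ≡ 88522.
x ≡ 22670⁻¹·1456 ≡ 88522·1456 ≡ 52824 (mod 115859).

52824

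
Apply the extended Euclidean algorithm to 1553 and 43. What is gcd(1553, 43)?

Repeated division:
1553 = 36*43 + 5
43 = 8*5 + 3
5 = 1*3 + 2
3 = 1*2 + 1
2 = 2*1 + 0
gcd(1553, 43) = 1.
Back-substituting:
1 = 3 − 2
1 = −5 + 2·3
1 = 2·43 − 17·5
1 = −17·1553 + 614·43
So 1 = (-17)·1553 + (614)·43.

1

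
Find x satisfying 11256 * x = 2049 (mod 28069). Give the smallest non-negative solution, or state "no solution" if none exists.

First find gcd(11256, 28069):
28069 = 2*11256 + 5557
11256 = 2*5557 + 142
5557 = 39*142 + 19
142 = 7*19 + 9
19 = 2*9 + 1
9 = 9*1 + 0
gcd = 1, so a unique solution mod 28069 exists.
Back-substitute for the Bézout coefficients:
1 = 19 − 2·9
1 = −2·142 + 15·19
1 = 15·5557 − 587·142
1 = −587·11256 + 1189·5557
1 = 1189·28069 − 2965·11256
So 11256·(-2965) ≡ 1 (mod 28069), giving 11256⁻¹ ≡ 25104.
x ≡ 11256⁻¹·2049 ≡ 25104·2049 ≡ 15688 (mod 28069).

15688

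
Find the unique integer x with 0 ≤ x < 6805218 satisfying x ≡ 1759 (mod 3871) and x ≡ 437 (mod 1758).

Write x = 1759 + 3871·k. Then 3871·k ≡ 437 − 1759 ≡ 436 (mod 1758).
Need 3871⁻¹ mod 1758. Extended Euclid on (1758, 355):
1758 = 4×355 + 338
355 = 1×338 + 17
338 = 19×17 + 15
17 = 1×15 + 2
15 = 7×2 + 1
2 = 2×1 + 0
Back-substitute:
1 = 15 − 7·2
1 = −7·17 + 8·15
1 = 8·338 − 159·17
1 = −159·355 + 167·338
1 = 167·1758 − 827·355
3871⁻¹ ≡ 931 (mod 1758), so k ≡ 931·436 ≡ 1576 (mod 1758).
x = 1759 + 3871·1576 = 6102455.

6102455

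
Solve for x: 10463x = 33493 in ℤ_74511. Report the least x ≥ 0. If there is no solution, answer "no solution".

27449

First find gcd(10463, 74511):
74511 = 7·10463 + 1270
10463 = 8·1270 + 303
1270 = 4·303 + 58
303 = 5·58 + 13
58 = 4·13 + 6
13 = 2·6 + 1
6 = 6·1 + 0
gcd = 1, so a unique solution mod 74511 exists.
Back-substitute for the Bézout coefficients:
1 = 13 − 2·6
1 = −2·58 + 9·13
1 = 9·303 − 47·58
1 = −47·1270 + 197·303
1 = 197·10463 − 1623·1270
1 = −1623·74511 + 11558·10463
So 10463·(11558) ≡ 1 (mod 74511), giving 10463⁻¹ ≡ 11558.
x ≡ 10463⁻¹·33493 ≡ 11558·33493 ≡ 27449 (mod 74511).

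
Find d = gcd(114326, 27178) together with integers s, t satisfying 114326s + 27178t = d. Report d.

2

Repeated division:
114326 = 4×27178 + 5614
27178 = 4×5614 + 4722
5614 = 1×4722 + 892
4722 = 5×892 + 262
892 = 3×262 + 106
262 = 2×106 + 50
106 = 2×50 + 6
50 = 8×6 + 2
6 = 3×2 + 0
gcd(114326, 27178) = 2.
Working backward:
2 = 50 − 8·6
2 = −8·106 + 17·50
2 = 17·262 − 42·106
2 = −42·892 + 143·262
2 = 143·4722 − 757·892
2 = −757·5614 + 900·4722
2 = 900·27178 − 4357·5614
2 = −4357·114326 + 18328·27178
So 2 = (-4357)·114326 + (18328)·27178.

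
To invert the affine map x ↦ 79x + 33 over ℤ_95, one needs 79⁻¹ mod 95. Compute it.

gcd(95, 79) by repeated division:
95 = 1×79 + 16
79 = 4×16 + 15
16 = 1×15 + 1
15 = 15×1 + 0
Since gcd(79, 95) = 1, back-substitute to write 1 as a combination:
1 = 16 − 15
1 = −79 + 5·16
1 = 5·95 − 6·79
Hence 79⁻¹ ≡ -6 ≡ 89 (mod 95).

89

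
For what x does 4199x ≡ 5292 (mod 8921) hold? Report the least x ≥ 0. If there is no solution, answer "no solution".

645

First find gcd(4199, 8921):
8921 = 2×4199 + 523
4199 = 8×523 + 15
523 = 34×15 + 13
15 = 1×13 + 2
13 = 6×2 + 1
2 = 2×1 + 0
gcd = 1, so a unique solution mod 8921 exists.
Back-substitute for the Bézout coefficients:
1 = 13 − 6·2
1 = −6·15 + 7·13
1 = 7·523 − 244·15
1 = −244·4199 + 1959·523
1 = 1959·8921 − 4162·4199
So 4199·(-4162) ≡ 1 (mod 8921), giving 4199⁻¹ ≡ 4759.
x ≡ 4199⁻¹·5292 ≡ 4759·5292 ≡ 645 (mod 8921).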